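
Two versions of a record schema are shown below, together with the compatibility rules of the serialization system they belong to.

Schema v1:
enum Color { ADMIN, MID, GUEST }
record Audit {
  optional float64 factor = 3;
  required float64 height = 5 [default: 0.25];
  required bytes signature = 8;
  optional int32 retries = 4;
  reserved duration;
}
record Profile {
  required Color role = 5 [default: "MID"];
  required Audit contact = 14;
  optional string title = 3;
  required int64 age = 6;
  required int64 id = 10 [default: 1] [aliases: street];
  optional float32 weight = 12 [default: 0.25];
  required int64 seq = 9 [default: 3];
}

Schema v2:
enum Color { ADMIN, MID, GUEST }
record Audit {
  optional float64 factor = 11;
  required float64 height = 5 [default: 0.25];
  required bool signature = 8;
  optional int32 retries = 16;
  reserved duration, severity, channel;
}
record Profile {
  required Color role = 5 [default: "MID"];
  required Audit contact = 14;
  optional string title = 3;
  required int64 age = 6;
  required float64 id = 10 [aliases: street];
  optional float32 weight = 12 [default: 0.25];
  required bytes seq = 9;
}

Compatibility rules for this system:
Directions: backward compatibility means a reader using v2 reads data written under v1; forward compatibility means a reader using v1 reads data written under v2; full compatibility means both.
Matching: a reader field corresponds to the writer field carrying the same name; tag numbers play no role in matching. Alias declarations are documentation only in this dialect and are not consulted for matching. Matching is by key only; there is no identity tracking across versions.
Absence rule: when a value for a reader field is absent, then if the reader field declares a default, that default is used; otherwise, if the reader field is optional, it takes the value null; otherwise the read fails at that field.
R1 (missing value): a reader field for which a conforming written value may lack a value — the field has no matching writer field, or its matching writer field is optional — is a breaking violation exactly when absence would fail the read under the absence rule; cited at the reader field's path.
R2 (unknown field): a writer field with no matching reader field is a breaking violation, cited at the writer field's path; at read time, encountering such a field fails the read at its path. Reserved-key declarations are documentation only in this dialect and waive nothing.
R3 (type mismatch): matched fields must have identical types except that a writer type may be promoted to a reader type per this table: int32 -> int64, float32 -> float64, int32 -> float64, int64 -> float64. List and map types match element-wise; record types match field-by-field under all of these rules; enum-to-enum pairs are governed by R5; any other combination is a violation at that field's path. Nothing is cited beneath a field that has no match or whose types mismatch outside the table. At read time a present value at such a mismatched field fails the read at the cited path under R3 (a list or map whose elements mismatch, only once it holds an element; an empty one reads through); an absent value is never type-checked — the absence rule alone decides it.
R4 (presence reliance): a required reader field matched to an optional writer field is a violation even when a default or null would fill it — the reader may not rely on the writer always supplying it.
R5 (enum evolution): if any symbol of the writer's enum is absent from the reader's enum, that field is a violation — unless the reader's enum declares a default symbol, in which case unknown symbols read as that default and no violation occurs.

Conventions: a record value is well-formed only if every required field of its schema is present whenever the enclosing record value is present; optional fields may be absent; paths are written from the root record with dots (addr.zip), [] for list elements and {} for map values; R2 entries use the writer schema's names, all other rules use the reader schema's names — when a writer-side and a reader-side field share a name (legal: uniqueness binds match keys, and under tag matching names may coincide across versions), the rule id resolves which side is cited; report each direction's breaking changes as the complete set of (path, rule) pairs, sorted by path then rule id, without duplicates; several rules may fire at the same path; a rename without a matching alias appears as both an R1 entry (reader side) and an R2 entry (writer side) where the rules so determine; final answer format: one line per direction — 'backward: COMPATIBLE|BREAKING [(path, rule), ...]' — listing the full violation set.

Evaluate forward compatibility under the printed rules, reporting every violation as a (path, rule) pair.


forward: BREAKING [(contact.signature, R3), (id, R3), (seq, R3)]

arrows below run writer -> reader for Profile
forward analysis of Profile with v1 as reader and v2 as writer:
  writer required, Color -> Color: reader role maps from writer role
  writer required, Audit -> Audit: reader contact maps from writer contact
  writer optional, string -> string: reader title maps from writer title
  writer required, int64 -> int64: reader age maps from writer age
  writer required, float64 -> int64: reader id maps from writer id
  writer optional, float32 -> float32: reader weight maps from writer weight
  writer required, bytes -> int64: reader seq maps from writer seq
  writer optional, float64 -> float64: reader contact.factor maps from writer contact.factor
  writer required, float64 -> float64: reader contact.height maps from writer contact.height
  writer required, bool -> bytes: reader contact.signature maps from writer contact.signature
  writer optional, int32 -> int32: reader contact.retries maps from writer contact.retries
  rule R3 violated at contact.signature
  rule R3 violated at id
  rule R3 violated at seq
  => 3 violation(s): forward is BREAKING for Profile
remaining Profile differences; none change what is asked:
  field factor in record Audit: tag 3 changed to 11 -> fires no rule on Profile, leaving the asked answer as it is
  field retries in record Audit: tag 4 changed to 16 -> fires no rule on Profile, leaving the asked answer as it is


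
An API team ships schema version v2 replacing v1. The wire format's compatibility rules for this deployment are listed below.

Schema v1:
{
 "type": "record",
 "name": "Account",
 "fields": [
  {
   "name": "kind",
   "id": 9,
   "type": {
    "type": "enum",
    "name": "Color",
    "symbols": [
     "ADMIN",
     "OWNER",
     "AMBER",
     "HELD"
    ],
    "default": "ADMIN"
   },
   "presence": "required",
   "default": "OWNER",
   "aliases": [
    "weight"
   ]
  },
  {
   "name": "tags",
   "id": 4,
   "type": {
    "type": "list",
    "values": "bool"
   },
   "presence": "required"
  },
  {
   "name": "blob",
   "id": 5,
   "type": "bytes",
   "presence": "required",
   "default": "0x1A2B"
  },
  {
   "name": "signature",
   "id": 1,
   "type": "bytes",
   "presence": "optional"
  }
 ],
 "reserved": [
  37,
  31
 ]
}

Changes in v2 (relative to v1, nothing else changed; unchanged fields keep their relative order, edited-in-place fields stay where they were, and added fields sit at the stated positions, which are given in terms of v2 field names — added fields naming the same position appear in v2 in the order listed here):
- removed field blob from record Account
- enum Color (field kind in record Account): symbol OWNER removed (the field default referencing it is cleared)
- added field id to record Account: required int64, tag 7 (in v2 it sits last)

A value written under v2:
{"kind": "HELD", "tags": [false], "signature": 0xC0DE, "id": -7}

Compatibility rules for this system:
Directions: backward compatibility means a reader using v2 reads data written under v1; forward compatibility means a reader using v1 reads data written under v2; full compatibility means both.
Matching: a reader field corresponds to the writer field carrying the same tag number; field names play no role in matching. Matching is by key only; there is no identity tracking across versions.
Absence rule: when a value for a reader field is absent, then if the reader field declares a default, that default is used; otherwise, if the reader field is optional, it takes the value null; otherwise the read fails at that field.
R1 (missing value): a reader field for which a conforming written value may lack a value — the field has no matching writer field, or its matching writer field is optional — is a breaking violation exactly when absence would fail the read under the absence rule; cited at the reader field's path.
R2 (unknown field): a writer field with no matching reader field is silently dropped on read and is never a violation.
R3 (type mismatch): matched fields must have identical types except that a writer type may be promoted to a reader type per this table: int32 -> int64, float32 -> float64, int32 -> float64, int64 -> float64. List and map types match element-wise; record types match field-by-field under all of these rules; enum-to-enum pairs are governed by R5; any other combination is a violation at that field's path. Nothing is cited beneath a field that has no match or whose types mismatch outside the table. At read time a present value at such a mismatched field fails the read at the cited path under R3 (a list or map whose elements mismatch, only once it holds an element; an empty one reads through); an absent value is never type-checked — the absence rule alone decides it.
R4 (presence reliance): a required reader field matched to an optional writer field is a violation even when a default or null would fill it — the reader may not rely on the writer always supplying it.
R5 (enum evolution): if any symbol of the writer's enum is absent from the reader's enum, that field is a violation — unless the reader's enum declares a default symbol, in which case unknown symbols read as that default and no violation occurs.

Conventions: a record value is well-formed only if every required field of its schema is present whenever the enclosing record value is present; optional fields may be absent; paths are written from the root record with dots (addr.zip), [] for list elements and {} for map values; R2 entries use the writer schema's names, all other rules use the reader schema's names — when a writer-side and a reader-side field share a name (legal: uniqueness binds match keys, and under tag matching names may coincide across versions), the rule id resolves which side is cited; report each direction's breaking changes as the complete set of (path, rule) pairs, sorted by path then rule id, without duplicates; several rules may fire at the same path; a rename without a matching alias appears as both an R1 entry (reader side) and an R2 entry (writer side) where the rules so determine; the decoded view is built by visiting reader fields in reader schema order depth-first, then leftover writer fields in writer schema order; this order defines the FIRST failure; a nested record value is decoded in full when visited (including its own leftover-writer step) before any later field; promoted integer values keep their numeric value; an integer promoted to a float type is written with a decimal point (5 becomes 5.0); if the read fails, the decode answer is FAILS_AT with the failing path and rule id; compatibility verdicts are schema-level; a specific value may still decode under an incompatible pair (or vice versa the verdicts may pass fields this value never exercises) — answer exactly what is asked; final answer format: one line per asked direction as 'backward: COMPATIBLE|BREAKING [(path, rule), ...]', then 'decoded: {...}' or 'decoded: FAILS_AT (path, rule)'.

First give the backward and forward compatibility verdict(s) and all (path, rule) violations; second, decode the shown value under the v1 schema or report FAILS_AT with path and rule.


backward: BREAKING [(id, R1)]; forward: COMPATIBLE []; decoded: {"kind": "HELD", "tags": [false], "blob": 0x1A2B, "signature": 0xC0DE}

arrows below run writer -> reader for Account
backward for Account (reader v2, writer v1):
  kind <- kind (Color -> Color, writer required)
  tags <- tags (list<bool> -> list<bool>, writer required)
  signature <- signature (bytes -> bytes, writer optional)
  id: no writer match
  blob (writer side), unknown to reader
  R1 fires at id
  backward on Account therefore BREAKING (1)
forward for Account (reader v1, writer v2):
  kind <- kind (Color -> Color, writer required)
  tags <- tags (list<bool> -> list<bool>, writer required)
  blob: no writer match
  signature <- signature (bytes -> bytes, writer optional)
  id (writer side), unknown to reader
  => no violations; forward on Account: COMPATIBLE
decoding the Account value with the v1 reader:
  kind := "HELD"
  tags := [false]
  blob := 0x1A2B (absent -> default)
  signature := 0xC0DE
  writer id: unknown -> dropped
  => decoded: {"kind": "HELD", "tags": [false], "blob": 0x1A2B, "signature": 0xC0DE}


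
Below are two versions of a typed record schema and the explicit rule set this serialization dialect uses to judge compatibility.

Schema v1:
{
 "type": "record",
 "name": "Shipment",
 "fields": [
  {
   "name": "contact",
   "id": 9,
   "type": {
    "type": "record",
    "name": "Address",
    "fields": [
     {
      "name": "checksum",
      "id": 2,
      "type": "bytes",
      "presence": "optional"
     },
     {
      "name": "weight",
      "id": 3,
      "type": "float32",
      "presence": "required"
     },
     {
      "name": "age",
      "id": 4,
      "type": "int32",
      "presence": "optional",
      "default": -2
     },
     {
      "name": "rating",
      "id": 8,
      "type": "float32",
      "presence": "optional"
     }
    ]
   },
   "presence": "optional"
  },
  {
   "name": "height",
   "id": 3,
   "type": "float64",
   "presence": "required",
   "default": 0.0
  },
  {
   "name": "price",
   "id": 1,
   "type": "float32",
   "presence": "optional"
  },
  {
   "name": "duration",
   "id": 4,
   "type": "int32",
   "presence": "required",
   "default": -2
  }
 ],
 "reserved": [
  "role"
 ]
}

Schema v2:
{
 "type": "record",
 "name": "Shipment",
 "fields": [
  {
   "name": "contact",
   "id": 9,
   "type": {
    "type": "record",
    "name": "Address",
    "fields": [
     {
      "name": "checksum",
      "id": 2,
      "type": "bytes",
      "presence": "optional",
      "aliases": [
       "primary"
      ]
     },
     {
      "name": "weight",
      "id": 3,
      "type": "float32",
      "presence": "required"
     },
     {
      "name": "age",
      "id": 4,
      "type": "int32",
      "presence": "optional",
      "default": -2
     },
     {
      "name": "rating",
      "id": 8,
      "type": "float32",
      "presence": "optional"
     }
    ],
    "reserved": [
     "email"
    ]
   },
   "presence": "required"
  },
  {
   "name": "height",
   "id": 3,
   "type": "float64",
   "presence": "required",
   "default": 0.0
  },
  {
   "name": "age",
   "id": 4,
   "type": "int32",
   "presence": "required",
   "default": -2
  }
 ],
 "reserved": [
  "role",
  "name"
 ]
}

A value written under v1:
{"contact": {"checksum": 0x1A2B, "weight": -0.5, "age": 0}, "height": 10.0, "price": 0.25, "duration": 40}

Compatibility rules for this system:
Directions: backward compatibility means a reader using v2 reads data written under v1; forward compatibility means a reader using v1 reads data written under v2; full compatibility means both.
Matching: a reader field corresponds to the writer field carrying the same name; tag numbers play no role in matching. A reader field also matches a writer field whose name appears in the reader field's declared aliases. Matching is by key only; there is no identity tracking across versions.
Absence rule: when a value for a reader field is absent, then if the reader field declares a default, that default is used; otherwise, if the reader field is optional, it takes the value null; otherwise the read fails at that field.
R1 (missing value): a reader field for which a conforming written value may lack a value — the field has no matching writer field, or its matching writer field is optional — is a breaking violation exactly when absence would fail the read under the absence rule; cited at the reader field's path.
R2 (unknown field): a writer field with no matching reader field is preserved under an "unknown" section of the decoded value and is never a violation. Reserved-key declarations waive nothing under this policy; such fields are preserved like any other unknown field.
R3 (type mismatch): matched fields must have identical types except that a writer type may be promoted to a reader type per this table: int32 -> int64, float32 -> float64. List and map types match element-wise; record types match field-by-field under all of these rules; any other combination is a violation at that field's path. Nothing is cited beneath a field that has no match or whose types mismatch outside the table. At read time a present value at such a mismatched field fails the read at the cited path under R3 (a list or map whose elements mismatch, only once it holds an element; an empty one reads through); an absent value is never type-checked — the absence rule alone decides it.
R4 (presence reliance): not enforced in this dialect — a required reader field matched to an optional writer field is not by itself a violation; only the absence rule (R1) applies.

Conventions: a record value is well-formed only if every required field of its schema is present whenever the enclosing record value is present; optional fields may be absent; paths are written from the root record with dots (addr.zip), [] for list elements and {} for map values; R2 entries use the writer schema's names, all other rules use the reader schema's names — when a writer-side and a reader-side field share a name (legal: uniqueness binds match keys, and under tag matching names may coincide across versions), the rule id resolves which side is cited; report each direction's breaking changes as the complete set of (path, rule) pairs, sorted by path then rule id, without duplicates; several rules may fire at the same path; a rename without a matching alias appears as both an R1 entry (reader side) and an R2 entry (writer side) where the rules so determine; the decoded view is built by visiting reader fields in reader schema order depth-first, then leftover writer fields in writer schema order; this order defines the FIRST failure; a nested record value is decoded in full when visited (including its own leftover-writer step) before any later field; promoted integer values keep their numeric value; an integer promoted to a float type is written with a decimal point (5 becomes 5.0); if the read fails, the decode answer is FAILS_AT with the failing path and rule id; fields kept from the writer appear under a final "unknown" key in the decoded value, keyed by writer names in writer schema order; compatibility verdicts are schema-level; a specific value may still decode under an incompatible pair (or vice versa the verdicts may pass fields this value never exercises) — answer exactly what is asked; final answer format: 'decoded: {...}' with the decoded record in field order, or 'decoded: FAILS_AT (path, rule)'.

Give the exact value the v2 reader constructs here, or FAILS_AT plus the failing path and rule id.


decoded: {"contact": {"checksum": 0x1A2B, "weight": -0.5, "age": 0, "rating": null}, "height": 10.0, "age": -2, "unknown": {"price": 0.25, "duration": 40}}

the writer's type comes first in each Shipment pair
migrating the Shipment value to v2:
  contact.checksum := 0x1A2B
  contact.weight := -0.5
  contact.age := 0
  contact.rating := null (not supplied -> null)
  height := 10.0
  age := -2 (no value, default fills)
  writer price: kept under "unknown"
  writer duration: kept under "unknown"
  => decoded: {"contact": {"checksum": 0x1A2B, "weight": -0.5, "age": 0, "rating": null}, "height": 10.0, "age": -2, "unknown": {"price": 0.25, "duration": 40}}
ruling out the remaining Shipment differences:
  field contact in record Shipment: optional changed to required -> affects the rule determinations only; this particular Shipment value decodes identically


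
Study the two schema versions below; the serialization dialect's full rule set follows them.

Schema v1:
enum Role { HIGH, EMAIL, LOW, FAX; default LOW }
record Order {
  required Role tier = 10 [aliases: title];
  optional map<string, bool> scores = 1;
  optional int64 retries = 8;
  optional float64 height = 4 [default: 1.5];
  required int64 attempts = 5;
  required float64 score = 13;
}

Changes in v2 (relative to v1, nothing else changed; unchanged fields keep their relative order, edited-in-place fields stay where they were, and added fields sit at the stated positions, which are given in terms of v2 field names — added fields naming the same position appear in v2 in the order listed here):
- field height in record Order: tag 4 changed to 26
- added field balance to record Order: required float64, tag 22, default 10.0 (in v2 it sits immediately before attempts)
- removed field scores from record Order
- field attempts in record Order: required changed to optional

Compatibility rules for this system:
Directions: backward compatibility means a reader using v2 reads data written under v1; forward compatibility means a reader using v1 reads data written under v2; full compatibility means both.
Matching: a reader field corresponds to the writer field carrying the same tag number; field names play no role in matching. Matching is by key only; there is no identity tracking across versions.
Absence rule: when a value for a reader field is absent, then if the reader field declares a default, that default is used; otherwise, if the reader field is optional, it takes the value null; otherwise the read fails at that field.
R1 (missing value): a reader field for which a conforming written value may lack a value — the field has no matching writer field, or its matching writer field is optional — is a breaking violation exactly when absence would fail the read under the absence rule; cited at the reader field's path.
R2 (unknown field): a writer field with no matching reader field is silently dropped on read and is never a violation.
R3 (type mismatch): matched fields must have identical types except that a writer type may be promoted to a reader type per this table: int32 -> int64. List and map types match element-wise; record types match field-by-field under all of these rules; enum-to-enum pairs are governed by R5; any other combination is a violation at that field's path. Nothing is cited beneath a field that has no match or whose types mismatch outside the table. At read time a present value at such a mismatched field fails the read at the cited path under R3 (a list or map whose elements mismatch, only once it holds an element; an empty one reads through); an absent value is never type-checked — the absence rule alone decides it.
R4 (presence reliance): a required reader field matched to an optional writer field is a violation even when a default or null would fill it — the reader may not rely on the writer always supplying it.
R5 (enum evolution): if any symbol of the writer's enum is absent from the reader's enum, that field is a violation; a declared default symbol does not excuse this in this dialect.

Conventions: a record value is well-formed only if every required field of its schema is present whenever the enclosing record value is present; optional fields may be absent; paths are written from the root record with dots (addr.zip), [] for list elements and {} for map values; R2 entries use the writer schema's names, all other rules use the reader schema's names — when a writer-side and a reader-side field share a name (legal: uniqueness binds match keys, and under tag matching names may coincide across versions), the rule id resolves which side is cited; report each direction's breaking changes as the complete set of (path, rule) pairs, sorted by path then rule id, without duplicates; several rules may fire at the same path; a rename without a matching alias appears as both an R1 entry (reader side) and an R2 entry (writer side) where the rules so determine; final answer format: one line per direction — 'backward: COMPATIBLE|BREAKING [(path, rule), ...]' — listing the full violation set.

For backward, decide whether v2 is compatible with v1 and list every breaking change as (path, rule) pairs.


the writer's type comes first in each Order pair
backward on Order — v2 reading data written by v1:
  tier: paired with writer tier (Role -> Role; writer required)
  retries: paired with writer retries (int64 -> int64; writer optional)
  height has no writer counterpart
  balance has no writer counterpart
  attempts: paired with writer attempts (int64 -> int64; writer required)
  score: paired with writer score (float64 -> float64; writer required)
  leftover writer field: scores
  leftover writer field: height
  => no violations; backward on Order: COMPATIBLE
the other Order changes do not affect what is asked:
  field height in record Order: tag 4 changed to 26 -> triggers nothing under Order's printed rules — same verdict
  added field balance to record Order: required float64, tag 22, default 10.0 (in v2 it sits immediately before attempts) -> triggers nothing under Order's printed rules — same verdict
  removed field scores from record Order -> triggers nothing under Order's printed rules — same verdict
  field attempts in record Order: required changed to optional -> matters only for Order's forward compatibility — outside the asked direction

backward: COMPATIBLE []


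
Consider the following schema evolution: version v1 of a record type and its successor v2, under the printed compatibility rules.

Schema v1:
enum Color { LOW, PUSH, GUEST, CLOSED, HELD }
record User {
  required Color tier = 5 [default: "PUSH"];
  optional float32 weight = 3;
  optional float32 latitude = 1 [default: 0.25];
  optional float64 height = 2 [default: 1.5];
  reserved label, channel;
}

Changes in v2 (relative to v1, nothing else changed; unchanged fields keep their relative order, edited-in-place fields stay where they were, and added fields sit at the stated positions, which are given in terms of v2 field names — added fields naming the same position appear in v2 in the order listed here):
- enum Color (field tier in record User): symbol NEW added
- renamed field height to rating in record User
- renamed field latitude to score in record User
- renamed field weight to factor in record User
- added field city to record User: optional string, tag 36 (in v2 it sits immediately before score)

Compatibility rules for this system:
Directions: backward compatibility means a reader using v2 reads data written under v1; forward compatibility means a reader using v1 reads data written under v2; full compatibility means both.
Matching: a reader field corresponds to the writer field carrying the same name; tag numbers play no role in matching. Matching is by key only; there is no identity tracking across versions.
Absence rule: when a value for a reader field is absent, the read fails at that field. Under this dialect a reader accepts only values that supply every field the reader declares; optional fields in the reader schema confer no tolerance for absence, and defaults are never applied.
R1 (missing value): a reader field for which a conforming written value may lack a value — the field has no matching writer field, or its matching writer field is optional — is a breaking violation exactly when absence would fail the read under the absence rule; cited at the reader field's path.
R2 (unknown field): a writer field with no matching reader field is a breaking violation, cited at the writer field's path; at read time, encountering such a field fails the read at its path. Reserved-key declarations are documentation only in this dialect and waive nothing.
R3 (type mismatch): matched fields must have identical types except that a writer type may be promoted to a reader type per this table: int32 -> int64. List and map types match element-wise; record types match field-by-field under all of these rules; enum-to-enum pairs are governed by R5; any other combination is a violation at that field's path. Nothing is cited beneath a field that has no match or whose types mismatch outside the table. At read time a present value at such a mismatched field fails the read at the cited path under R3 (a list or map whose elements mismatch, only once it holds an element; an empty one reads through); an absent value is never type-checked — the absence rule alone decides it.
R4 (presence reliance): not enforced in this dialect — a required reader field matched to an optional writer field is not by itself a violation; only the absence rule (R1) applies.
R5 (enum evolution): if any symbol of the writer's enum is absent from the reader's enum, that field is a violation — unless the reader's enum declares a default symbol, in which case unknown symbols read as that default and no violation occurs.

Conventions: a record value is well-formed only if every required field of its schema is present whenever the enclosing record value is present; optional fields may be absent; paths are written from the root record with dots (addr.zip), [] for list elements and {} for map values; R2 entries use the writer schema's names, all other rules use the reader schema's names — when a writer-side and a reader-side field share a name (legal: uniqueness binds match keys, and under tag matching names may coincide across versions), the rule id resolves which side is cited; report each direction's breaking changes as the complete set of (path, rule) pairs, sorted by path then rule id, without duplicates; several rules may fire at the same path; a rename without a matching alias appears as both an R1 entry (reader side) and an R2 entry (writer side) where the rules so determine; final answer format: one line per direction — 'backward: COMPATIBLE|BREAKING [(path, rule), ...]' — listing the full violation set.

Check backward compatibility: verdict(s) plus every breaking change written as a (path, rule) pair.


each type pair in User: writer, then reader
backward on User — v2 reading data written by v1:
  writer required, Color -> Color: reader tier maps from writer tier
  factor: no writer match
  city: no writer match
  score: no writer match
  rating: no writer match
  weight (writer side), unknown to reader
  latitude (writer side), unknown to reader
  height (writer side), unknown to reader
  R1 fires at city
  R1 fires at factor
  R2 fires at height
  R2 fires at latitude
  R1 fires at rating
  R1 fires at score
  R2 fires at weight
  => backward: BREAKING (7)
remaining User differences; none change what is asked:
  enum Color (field tier in record User): symbol NEW added -> fires only in the forward direction of User, which is not asked here

backward: BREAKING [(city, R1), (factor, R1), (height, R2), (latitude, R2), (rating, R1), (score, R1), (weight, R2)]


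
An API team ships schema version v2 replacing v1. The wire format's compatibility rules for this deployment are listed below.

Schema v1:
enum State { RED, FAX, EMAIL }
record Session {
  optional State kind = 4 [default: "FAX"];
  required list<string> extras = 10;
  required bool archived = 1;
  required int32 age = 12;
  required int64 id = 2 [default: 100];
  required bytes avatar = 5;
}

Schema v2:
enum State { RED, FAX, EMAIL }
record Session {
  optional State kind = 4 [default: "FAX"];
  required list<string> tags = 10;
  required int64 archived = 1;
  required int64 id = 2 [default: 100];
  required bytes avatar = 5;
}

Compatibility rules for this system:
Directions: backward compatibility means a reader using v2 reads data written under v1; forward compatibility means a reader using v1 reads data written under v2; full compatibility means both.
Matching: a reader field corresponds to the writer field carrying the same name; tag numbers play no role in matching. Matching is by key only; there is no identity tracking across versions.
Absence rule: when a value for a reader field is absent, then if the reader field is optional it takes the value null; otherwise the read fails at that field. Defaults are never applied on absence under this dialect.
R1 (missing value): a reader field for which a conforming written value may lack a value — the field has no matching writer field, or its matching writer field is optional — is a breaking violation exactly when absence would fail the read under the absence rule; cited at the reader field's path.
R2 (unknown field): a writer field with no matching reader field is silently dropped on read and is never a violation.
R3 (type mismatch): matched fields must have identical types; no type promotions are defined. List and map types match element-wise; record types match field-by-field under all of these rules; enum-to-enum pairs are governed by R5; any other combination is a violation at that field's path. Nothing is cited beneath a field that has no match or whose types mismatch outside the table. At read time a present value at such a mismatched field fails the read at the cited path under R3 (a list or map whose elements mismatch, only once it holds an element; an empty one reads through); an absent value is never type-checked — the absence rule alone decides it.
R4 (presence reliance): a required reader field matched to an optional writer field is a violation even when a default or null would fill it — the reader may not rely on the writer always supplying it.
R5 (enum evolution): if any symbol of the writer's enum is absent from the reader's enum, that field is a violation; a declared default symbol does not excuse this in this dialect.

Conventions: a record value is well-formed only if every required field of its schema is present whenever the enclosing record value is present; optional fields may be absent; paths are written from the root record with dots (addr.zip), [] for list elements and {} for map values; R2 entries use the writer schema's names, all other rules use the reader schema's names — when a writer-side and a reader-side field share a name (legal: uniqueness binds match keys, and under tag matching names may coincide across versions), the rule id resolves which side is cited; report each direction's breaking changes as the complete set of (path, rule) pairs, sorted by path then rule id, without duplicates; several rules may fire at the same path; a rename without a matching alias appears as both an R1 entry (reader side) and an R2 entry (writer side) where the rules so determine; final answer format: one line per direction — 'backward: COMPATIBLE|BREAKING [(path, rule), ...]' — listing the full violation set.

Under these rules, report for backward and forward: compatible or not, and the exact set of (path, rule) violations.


arrows below run writer -> reader for Session
backward pass over Session, reader schema v2, writer schema v1:
  kind: paired with writer kind (State -> State; writer optional)
  tags has no writer counterpart
  archived: paired with writer archived (bool -> int64; writer required)
  id: paired with writer id (int64 -> int64; writer required)
  avatar: paired with writer avatar (bytes -> bytes; writer required)
  extras (writer side), unknown to reader
  age (writer side), unknown to reader
  R3 fires at archived
  R1 fires at tags
  => backward verdict for Session: BREAKING, 2 violation(s)
forward pass over Session, reader schema v1, writer schema v2:
  kind: paired with writer kind (State -> State; writer optional)
  extras has no writer counterpart
  archived: paired with writer archived (int64 -> bool; writer required)
  age has no writer counterpart
  id: paired with writer id (int64 -> int64; writer required)
  avatar: paired with writer avatar (bytes -> bytes; writer required)
  tags (writer side), unknown to reader
  R1 fires at age
  R3 fires at archived
  R1 fires at extras
  => forward verdict for Session: BREAKING, 3 violation(s)

backward: BREAKING [(archived, R3), (tags, R1)]; forward: BREAKING [(age, R1), (archived, R3), (extras, R1)]


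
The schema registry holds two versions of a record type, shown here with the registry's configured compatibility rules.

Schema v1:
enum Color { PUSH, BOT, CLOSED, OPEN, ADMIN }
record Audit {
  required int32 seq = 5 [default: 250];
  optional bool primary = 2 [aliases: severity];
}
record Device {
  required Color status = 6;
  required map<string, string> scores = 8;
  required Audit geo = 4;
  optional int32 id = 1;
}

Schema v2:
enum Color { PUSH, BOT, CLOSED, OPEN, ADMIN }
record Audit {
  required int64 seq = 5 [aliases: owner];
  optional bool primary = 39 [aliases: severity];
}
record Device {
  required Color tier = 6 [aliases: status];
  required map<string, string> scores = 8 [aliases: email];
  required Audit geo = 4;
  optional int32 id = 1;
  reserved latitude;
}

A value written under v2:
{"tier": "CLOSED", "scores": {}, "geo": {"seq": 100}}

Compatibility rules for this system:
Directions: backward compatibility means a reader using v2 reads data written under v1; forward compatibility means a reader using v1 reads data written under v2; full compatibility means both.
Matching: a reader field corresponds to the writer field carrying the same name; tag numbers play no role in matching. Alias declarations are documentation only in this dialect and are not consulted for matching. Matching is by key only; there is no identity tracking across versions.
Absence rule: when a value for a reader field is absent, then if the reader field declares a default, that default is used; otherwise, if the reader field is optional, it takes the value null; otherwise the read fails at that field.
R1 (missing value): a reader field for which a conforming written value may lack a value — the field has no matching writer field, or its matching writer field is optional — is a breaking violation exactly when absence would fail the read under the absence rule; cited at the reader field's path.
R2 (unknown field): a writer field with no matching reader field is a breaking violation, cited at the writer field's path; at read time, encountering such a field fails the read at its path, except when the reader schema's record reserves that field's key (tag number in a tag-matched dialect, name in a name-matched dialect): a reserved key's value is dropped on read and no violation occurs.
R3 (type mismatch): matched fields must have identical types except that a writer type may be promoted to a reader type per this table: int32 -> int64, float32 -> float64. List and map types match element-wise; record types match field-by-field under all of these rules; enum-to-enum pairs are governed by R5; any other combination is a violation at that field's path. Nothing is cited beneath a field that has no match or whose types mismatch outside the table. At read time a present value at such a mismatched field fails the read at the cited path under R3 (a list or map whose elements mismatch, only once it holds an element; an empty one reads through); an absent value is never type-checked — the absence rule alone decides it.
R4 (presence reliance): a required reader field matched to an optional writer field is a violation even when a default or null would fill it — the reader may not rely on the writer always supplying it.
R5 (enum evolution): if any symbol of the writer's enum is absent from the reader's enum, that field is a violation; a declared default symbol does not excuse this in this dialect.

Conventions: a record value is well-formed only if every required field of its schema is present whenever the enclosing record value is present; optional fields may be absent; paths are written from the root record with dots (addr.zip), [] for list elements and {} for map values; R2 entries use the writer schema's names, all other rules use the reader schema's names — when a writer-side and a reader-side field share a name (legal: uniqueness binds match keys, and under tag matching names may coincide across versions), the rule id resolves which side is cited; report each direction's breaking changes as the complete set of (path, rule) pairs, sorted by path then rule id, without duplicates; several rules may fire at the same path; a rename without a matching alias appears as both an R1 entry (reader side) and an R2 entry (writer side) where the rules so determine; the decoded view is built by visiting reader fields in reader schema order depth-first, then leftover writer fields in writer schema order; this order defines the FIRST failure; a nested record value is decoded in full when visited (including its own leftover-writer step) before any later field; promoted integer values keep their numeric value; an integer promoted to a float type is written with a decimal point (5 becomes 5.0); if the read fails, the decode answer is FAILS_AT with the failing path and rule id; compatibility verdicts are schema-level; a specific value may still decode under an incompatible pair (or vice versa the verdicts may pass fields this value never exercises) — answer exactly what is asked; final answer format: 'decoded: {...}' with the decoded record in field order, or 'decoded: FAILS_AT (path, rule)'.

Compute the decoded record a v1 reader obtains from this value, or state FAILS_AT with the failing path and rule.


each type pair in Device: writer, then reader
decode walk for Device under reader schema v1:
  read fails at status under R1 (no fill)
  => FAILS_AT (status, R1)
remaining Device differences; none change what is asked:
  field primary in record Audit: tag 2 changed to 39 -> inert under this dialect — no rule fires on Device and the result does not move
  field seq in record Audit: type int32 changed to int64 (its default is dropped) -> shifts the Device verdicts, not this decode

decoded: FAILS_AT (status, R1)
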